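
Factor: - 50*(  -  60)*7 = 21000 = 2^3*3^1*5^3*7^1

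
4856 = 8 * 607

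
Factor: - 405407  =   - 405407^1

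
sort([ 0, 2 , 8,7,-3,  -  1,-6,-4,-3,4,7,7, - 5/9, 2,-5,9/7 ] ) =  [ - 6, - 5,-4, - 3, - 3, - 1, - 5/9,  0, 9/7, 2,2,4, 7, 7,7, 8] 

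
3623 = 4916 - 1293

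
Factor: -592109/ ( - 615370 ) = 84587/87910=2^( - 1)*5^ ( - 1)*59^(-1) * 149^( - 1 )*251^1 * 337^1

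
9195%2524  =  1623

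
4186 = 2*2093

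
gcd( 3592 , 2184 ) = 8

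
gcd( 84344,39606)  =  2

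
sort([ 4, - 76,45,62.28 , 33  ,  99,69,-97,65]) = [ - 97, - 76,4,33,45, 62.28 , 65, 69 , 99]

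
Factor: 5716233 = 3^2*17^1*37361^1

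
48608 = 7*6944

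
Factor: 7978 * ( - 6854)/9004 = - 23^1*149^1* 2251^( - 1 )*3989^1 = - 13670303/2251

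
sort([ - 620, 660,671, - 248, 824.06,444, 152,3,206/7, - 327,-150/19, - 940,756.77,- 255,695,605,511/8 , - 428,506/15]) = [ - 940, - 620, - 428,  -  327, - 255,-248, - 150/19,3, 206/7,506/15,511/8,152,  444, 605,  660, 671,695, 756.77 , 824.06]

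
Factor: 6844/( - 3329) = -2^2*29^1*59^1*3329^(  -  1 )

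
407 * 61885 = 25187195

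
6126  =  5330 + 796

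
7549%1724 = 653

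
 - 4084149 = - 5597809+1513660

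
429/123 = 3 + 20/41 = 3.49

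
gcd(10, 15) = 5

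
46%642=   46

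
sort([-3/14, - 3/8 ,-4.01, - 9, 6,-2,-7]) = [-9,  -  7,  -  4.01, - 2, - 3/8, - 3/14, 6]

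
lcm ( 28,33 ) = 924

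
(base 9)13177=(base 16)22C3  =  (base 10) 8899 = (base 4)2023003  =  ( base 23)gil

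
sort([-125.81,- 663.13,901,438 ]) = [-663.13, - 125.81,438, 901] 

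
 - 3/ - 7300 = 3/7300 = 0.00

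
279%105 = 69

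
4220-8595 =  - 4375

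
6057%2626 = 805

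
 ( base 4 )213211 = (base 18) 7ed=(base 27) 3cm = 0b100111100101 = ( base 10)2533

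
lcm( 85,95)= 1615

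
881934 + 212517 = 1094451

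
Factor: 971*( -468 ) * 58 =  - 2^3*3^2*13^1*29^1*971^1 = - 26356824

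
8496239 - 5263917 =3232322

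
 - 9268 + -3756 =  - 13024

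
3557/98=3557/98 = 36.30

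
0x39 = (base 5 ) 212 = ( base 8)71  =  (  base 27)23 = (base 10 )57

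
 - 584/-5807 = 584/5807 = 0.10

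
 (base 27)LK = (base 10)587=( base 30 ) jh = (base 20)197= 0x24B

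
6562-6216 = 346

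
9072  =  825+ 8247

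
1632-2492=-860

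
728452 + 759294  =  1487746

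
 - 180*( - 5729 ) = 1031220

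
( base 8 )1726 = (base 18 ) 30A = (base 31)10L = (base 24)1gm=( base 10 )982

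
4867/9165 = 4867/9165 = 0.53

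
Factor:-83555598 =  - 2^1 * 3^1*7^1*1989419^1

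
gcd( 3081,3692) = 13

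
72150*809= 58369350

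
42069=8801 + 33268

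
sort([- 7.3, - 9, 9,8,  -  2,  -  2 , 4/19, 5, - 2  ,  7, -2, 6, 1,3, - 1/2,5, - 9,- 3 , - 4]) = [-9, - 9, - 7.3 , -4, - 3, - 2, - 2, - 2, - 2, - 1/2, 4/19, 1,3, 5, 5, 6, 7, 8, 9] 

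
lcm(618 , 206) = 618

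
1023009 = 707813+315196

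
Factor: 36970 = 2^1*5^1* 3697^1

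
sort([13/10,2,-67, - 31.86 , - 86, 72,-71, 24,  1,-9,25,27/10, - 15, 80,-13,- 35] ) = [  -  86, - 71,-67, - 35, - 31.86, - 15, - 13, - 9, 1, 13/10, 2, 27/10,24, 25, 72, 80 ] 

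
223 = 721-498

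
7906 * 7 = 55342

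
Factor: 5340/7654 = 2^1*3^1*5^1*43^( - 1 ) = 30/43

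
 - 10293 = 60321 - 70614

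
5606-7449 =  - 1843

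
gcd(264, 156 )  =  12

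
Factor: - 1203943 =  -13^1*37^1*2503^1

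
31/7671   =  31/7671  =  0.00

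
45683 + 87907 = 133590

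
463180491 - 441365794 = 21814697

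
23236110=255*91122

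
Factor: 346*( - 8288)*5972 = -17125593856 =- 2^8*7^1*37^1*173^1*1493^1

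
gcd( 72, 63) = 9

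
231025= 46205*5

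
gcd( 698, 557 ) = 1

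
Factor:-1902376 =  - 2^3*7^2 *23^1 *211^1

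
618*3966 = 2450988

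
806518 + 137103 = 943621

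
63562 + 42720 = 106282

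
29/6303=29/6303=   0.00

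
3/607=3/607 = 0.00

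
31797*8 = 254376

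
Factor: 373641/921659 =3^1 * 223^( - 1)*269^1*463^1*4133^( - 1)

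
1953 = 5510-3557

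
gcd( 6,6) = 6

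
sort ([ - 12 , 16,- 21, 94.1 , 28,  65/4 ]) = [ - 21 , - 12, 16,65/4, 28, 94.1 ]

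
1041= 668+373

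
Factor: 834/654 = 109^(-1)*139^1 = 139/109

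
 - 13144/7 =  - 1878 +2/7 = - 1877.71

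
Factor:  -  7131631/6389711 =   -  13^2*19^1*2221^1*6389711^( - 1)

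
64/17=64/17 = 3.76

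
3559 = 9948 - 6389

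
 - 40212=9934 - 50146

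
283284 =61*4644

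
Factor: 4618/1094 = 547^(-1 )*2309^1 = 2309/547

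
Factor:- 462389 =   -  37^1*12497^1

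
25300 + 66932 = 92232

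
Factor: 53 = 53^1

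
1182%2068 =1182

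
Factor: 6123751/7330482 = 2^( - 1)*3^ (-2)  *73^1*149^1*563^1 * 407249^( - 1 ) 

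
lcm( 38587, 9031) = 424457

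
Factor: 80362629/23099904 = 8929181/2566656 =2^( - 9)*3^( - 2)*557^( - 1 )*2861^1*3121^1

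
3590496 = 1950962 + 1639534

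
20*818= 16360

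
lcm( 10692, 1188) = 10692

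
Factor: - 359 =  - 359^1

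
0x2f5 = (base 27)111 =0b1011110101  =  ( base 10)757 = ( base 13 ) 463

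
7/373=7/373 = 0.02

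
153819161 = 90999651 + 62819510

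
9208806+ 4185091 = 13393897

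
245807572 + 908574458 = 1154382030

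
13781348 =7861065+5920283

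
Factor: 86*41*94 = 331444 = 2^2*41^1 *43^1*47^1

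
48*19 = 912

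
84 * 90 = 7560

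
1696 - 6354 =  - 4658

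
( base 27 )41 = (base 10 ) 109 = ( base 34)37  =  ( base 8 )155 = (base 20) 59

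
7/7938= 1/1134 = 0.00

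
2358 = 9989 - 7631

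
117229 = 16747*7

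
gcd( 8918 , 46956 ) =182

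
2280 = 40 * 57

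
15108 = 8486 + 6622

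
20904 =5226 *4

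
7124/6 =3562/3 = 1187.33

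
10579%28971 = 10579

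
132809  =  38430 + 94379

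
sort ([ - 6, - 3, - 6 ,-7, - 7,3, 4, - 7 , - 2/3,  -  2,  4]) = [ - 7 , - 7, - 7, - 6, - 6, - 3, - 2, - 2/3, 3, 4 , 4 ]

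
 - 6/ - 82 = 3/41 = 0.07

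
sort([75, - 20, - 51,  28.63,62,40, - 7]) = [ - 51, - 20,  -  7,28.63,40,62,  75] 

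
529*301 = 159229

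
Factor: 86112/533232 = 26/161 =2^1*7^(  -  1)*13^1*23^( - 1)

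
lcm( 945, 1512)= 7560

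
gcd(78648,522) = 174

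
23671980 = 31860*743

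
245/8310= 49/1662= 0.03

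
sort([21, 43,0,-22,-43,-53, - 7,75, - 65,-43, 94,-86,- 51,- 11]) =[-86, - 65,-53 ,-51 ,-43, -43,  -  22, - 11, - 7,0, 21, 43, 75, 94 ]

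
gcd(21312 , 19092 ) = 444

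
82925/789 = 105 + 80/789 = 105.10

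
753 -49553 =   -  48800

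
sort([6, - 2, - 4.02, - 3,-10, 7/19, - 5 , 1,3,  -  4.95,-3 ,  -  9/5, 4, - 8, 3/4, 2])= [-10,-8,-5,-4.95, - 4.02, - 3,-3, - 2, - 9/5, 7/19,  3/4, 1,2,  3,4 , 6]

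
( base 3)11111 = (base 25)4l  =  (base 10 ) 121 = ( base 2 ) 1111001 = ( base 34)3j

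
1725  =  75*23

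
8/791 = 8/791 = 0.01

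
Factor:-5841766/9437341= -2^1*7^1*53^1*823^ (-1 )*7873^1*11467^ ( - 1 ) 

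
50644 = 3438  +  47206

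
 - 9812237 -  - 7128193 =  - 2684044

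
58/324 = 29/162  =  0.18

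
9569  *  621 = 5942349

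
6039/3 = 2013 =2013.00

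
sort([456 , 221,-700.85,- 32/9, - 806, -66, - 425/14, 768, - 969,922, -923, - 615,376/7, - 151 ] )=[ - 969, - 923 ,-806, -700.85,- 615, - 151,-66 , - 425/14 ,-32/9,376/7,221, 456, 768, 922]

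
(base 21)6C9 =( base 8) 5533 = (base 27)3QI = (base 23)5B9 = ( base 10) 2907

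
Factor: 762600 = 2^3*3^1*5^2*31^1*41^1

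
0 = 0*21703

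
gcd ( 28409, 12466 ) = 1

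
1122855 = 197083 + 925772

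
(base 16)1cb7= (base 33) 6op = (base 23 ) DKE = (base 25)BJ1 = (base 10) 7351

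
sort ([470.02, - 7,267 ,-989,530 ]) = [ - 989, - 7, 267, 470.02, 530]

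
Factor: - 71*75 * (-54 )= 2^1*3^4*5^2*71^1 = 287550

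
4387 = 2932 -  - 1455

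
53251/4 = 13312 + 3/4 = 13312.75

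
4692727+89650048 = 94342775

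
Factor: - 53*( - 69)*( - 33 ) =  - 3^2*11^1*23^1 * 53^1 = -120681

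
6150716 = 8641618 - 2490902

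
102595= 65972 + 36623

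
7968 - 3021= 4947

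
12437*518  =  6442366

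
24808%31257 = 24808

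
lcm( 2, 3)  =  6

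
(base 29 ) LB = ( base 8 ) 1154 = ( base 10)620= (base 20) 1b0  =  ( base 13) 389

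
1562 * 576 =899712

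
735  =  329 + 406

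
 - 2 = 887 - 889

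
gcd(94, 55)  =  1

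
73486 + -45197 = 28289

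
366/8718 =61/1453 = 0.04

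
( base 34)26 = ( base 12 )62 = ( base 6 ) 202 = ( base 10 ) 74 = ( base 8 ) 112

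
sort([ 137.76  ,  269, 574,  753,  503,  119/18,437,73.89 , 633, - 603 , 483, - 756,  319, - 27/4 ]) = [ - 756, -603, - 27/4,119/18,  73.89,137.76,269  ,  319,437,  483,503,574, 633,753 ] 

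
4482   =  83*54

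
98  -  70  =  28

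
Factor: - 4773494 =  - 2^1 * 11^1*61^1*3557^1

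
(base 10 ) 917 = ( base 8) 1625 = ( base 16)395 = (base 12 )645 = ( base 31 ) ti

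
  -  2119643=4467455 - 6587098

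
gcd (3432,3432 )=3432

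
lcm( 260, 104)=520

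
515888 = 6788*76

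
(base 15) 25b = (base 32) GO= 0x218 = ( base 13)323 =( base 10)536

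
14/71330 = 1/5095=0.00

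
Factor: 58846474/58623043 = 2^1*4639^ ( - 1 )*12637^(  -  1)*29423237^1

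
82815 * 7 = 579705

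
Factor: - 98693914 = -2^1*11^1*4486087^1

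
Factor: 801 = 3^2*89^1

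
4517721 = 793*5697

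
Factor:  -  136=-2^3*17^1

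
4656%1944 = 768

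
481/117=37/9 =4.11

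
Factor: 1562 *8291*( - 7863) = -2^1 * 3^1 * 11^1 * 71^1*2621^1*8291^1 = -101830111746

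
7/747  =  7/747 = 0.01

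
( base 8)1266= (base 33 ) L1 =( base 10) 694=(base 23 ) 174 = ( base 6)3114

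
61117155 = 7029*8695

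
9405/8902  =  9405/8902 = 1.06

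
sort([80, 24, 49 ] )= [24,49,80]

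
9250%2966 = 352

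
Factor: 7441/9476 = 2^(-2 )*7^1*23^( - 1 )*103^(-1) *1063^1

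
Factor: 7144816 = 2^4 * 7^1*63793^1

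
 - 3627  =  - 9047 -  - 5420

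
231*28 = 6468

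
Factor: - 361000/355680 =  - 475/468 = - 2^( - 2)*3^( - 2 )*5^2*13^(- 1)*19^1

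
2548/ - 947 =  - 3 + 293/947 = - 2.69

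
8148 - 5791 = 2357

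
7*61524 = 430668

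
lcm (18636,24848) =74544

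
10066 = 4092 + 5974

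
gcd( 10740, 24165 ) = 2685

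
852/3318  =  142/553  =  0.26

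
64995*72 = 4679640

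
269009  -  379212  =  -110203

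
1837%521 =274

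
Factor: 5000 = 2^3*5^4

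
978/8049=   326/2683   =  0.12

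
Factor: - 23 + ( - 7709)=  - 2^2*1933^1 = -7732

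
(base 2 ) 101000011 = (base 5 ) 2243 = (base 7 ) 641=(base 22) EF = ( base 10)323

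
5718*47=268746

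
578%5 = 3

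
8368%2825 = 2718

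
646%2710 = 646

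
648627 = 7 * 92661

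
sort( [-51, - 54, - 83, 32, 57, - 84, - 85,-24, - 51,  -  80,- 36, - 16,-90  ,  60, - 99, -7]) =[ - 99, - 90, - 85, - 84, - 83, - 80, - 54 , - 51, - 51,-36, - 24, - 16,-7, 32, 57, 60 ]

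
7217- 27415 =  - 20198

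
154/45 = 3 +19/45 = 3.42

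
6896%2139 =479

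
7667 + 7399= 15066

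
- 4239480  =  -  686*6180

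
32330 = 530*61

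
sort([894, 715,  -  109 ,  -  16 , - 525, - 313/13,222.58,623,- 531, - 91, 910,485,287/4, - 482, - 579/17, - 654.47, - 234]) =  [ - 654.47, - 531, - 525,  -  482,- 234, - 109, - 91,-579/17, - 313/13,-16,287/4,222.58,485,623,715,  894,910] 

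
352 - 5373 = - 5021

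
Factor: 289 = 17^2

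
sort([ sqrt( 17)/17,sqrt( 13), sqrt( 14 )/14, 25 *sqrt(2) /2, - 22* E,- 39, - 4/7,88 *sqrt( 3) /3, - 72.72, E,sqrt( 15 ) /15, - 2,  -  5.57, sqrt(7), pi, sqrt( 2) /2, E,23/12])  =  [-72.72, -22*E, - 39,  -  5.57, - 2, - 4/7,  sqrt( 17 )/17,  sqrt(15)/15, sqrt( 14) /14,  sqrt( 2 ) /2,  23/12,sqrt ( 7),  E, E  ,  pi, sqrt(13), 25*sqrt(2) /2, 88*sqrt(3) /3] 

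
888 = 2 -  -886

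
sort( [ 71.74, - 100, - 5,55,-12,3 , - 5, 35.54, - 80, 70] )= [  -  100, - 80, - 12, - 5, - 5, 3 , 35.54,55, 70,71.74] 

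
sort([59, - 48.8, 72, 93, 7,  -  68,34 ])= [ - 68, - 48.8 , 7, 34, 59, 72,93 ]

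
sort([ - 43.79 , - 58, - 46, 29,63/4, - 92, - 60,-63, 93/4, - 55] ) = [ - 92,-63,-60,-58,-55,  -  46, - 43.79,63/4,93/4, 29]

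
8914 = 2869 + 6045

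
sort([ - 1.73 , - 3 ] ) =[ - 3,  -  1.73]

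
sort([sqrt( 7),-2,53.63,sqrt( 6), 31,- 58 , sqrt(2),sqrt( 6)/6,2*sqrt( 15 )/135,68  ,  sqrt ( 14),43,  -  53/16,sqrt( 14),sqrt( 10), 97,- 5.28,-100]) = [ - 100,- 58,-5.28,-53/16,-2,2*sqrt( 15 ) /135,sqrt (6)/6, sqrt( 2 ), sqrt( 6), sqrt( 7 ), sqrt( 10), sqrt( 14) , sqrt( 14 ) , 31 , 43,53.63,68, 97 ]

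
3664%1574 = 516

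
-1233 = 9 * (-137) 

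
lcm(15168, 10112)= 30336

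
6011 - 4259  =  1752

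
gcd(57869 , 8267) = 8267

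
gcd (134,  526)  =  2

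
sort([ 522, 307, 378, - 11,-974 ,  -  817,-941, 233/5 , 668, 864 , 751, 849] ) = [-974,-941, - 817,  -  11, 233/5,307,  378,522, 668, 751, 849,  864 ]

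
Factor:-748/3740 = -1/5 = - 5^(-1 )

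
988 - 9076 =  - 8088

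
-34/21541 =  - 34/21541 = - 0.00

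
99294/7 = 99294/7 = 14184.86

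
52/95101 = 52/95101=0.00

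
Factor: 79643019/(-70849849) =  - 3^1*7^( - 1)* 29^1*31^(-1)* 326497^( - 1 )* 915437^1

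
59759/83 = 59759/83=719.99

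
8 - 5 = 3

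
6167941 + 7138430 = 13306371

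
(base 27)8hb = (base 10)6302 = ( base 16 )189e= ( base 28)812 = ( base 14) 2422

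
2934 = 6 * 489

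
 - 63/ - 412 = 63/412 = 0.15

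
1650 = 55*30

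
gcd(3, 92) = 1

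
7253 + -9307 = - 2054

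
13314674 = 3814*3491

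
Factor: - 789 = - 3^1*263^1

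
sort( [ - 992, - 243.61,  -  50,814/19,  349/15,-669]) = [ - 992, - 669,-243.61, - 50,349/15,  814/19]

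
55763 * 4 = 223052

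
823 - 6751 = -5928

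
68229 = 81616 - 13387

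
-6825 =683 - 7508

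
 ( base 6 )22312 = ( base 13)1577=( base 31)389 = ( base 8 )6104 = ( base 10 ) 3140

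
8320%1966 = 456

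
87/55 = 1 + 32/55 = 1.58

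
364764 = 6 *60794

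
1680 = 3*560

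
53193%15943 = 5364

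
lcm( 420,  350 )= 2100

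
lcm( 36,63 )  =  252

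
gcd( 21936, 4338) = 6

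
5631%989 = 686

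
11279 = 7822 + 3457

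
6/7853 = 6/7853  =  0.00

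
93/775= 3/25 = 0.12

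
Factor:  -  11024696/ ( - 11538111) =2^3*3^( - 1)*13^( - 1 )*19^( - 1)*23^( - 1)*47^1* 109^1*269^1*677^(-1 )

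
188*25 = 4700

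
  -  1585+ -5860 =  - 7445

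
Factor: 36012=2^2*3^1*3001^1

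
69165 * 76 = 5256540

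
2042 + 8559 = 10601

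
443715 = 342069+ 101646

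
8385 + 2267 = 10652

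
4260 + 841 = 5101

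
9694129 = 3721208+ 5972921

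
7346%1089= 812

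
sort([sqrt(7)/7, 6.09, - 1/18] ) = [ - 1/18,  sqrt( 7)/7, 6.09]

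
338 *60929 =20594002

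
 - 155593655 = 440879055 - 596472710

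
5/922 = 5/922 = 0.01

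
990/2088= 55/116 = 0.47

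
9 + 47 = 56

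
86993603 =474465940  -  387472337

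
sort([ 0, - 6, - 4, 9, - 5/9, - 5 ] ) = [  -  6, - 5,  -  4, - 5/9,  0 , 9]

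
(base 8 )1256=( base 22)194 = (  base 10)686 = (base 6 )3102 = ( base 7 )2000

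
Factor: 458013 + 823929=1281942= 2^1* 3^2*229^1*311^1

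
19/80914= 19/80914  =  0.00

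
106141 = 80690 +25451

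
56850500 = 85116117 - 28265617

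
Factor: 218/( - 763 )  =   - 2^1*7^(  -  1) = -  2/7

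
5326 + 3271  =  8597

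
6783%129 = 75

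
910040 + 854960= 1765000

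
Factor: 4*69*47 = 12972 = 2^2*3^1*23^1*47^1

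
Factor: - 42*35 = -1470  =  - 2^1*3^1 * 5^1*7^2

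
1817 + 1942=3759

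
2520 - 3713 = -1193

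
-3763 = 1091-4854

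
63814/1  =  63814 =63814.00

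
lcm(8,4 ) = 8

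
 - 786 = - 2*393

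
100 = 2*50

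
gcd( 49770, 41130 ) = 90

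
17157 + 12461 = 29618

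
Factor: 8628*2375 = 2^2*3^1*5^3*19^1 * 719^1 = 20491500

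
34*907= 30838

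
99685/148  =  99685/148=673.55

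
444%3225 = 444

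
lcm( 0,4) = 0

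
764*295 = 225380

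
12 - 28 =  - 16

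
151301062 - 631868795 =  - 480567733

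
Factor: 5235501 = 3^1*191^1*9137^1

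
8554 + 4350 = 12904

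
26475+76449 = 102924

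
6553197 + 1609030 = 8162227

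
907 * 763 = 692041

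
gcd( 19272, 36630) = 66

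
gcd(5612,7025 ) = 1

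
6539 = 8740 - 2201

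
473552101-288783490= 184768611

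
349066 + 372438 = 721504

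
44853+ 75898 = 120751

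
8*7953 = 63624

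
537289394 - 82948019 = 454341375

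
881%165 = 56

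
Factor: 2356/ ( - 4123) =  - 2^2*7^( - 1) = - 4/7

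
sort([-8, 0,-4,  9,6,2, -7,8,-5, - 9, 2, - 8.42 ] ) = [ - 9, - 8.42,-8, - 7, - 5, - 4,0, 2,2, 6,8,9 ]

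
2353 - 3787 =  - 1434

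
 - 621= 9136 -9757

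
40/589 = 40/589 = 0.07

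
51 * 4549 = 231999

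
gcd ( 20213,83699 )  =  1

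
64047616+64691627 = 128739243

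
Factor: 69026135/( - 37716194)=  - 2^ ( - 1 )*5^1 * 71^( - 1) * 173^1*199^1*401^1 * 265607^( - 1 )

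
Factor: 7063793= 11^1*642163^1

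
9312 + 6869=16181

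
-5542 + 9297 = 3755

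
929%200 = 129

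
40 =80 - 40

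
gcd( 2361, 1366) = 1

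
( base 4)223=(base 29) 1e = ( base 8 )53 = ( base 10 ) 43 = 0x2B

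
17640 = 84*210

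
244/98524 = 61/24631  =  0.00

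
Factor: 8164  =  2^2* 13^1 * 157^1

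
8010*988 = 7913880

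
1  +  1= 2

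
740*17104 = 12656960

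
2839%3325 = 2839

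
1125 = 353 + 772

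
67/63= 67/63= 1.06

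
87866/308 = 43933/154 = 285.28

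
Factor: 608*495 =2^5*3^2*5^1*11^1*19^1 = 300960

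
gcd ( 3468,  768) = 12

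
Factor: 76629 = 3^1* 7^1*41^1*89^1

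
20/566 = 10/283= 0.04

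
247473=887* 279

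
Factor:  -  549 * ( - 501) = 3^3*61^1*167^1 = 275049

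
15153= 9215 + 5938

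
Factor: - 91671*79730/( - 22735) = 1461785766/4547  =  2^1*3^1*  7^1 * 17^1*67^1*4547^( -1 ) * 30557^1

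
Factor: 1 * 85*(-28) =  - 2^2*5^1 * 7^1*17^1 = - 2380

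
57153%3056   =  2145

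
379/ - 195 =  - 2 + 11/195  =  -  1.94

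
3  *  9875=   29625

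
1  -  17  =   - 16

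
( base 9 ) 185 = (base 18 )8E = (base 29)5d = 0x9e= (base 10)158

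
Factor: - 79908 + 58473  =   - 21435 = -3^1*5^1*1429^1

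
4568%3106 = 1462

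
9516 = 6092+3424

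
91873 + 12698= 104571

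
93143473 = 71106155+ 22037318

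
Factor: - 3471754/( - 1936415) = 2^1*5^(- 1 )*11^1*31^( - 3 )*61^1*199^1 = 267058/148955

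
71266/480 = 35633/240 = 148.47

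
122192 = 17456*7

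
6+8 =14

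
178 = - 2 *(- 89 )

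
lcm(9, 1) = 9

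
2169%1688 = 481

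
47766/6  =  7961 = 7961.00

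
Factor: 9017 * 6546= 2^1 * 3^1*71^1* 127^1 * 1091^1 =59025282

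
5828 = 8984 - 3156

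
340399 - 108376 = 232023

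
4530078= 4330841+199237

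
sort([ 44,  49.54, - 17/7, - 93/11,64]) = [ - 93/11, - 17/7, 44, 49.54,64]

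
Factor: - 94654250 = -2^1*5^3*67^1*5651^1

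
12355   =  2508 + 9847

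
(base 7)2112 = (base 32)N8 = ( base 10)744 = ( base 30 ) oo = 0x2e8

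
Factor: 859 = 859^1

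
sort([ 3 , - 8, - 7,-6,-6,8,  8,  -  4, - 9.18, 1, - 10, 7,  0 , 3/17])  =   [-10,  -  9.18, - 8,-7,-6,-6, - 4, 0, 3/17,1, 3, 7,  8 , 8 ]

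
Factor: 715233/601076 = 2^ ( - 2)*3^1*7^(- 1 )*419^1*569^1*21467^( - 1 )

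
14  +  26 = 40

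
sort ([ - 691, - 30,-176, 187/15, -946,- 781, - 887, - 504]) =[ - 946, - 887, - 781, - 691, - 504,  -  176, - 30 , 187/15 ]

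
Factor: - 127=  -  127^1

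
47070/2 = 23535 = 23535.00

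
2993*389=1164277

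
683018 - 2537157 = -1854139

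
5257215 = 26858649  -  21601434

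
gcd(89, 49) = 1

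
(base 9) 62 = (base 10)56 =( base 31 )1p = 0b111000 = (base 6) 132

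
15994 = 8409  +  7585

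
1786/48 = 893/24= 37.21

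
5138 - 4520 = 618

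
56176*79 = 4437904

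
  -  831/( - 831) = 1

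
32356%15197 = 1962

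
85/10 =8  +  1/2=   8.50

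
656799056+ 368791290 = 1025590346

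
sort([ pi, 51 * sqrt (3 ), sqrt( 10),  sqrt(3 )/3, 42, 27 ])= [sqrt( 3)/3, pi, sqrt(10),  27,  42, 51*sqrt(3)]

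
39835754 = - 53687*( - 742)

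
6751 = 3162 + 3589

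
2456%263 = 89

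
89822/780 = 115 + 61/390 =115.16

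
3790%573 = 352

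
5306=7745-2439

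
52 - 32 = 20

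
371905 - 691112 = - 319207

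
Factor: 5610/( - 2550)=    - 11/5 = - 5^( - 1)*11^1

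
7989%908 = 725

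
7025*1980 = 13909500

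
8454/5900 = 1 + 1277/2950 = 1.43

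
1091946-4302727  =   - 3210781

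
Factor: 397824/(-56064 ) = -2^1 * 7^1 * 37^1*73^( - 1) = -518/73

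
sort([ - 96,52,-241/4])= [ - 96, - 241/4, 52 ]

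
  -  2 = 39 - 41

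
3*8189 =24567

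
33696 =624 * 54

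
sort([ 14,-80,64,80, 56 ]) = [  -  80, 14, 56 , 64,80 ]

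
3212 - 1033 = 2179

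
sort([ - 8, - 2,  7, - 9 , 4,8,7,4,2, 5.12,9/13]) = [ - 9, - 8,-2,9/13,2, 4,4, 5.12,7,7,8]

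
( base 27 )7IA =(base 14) 207d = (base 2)1010111011111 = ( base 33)54m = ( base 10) 5599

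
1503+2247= 3750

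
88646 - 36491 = 52155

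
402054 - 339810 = 62244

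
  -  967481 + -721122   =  - 1688603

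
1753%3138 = 1753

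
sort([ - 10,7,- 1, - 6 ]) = [ - 10,-6, - 1, 7]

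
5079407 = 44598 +5034809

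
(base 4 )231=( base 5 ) 140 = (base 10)45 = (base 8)55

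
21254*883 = 18767282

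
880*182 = 160160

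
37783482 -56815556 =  - 19032074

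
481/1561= 481/1561=   0.31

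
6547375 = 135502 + 6411873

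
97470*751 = 73199970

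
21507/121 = 177+ 90/121  =  177.74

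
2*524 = 1048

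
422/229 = 422/229= 1.84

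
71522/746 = 95 + 326/373=95.87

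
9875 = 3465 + 6410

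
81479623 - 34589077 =46890546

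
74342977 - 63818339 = 10524638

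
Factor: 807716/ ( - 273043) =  - 2^2*7^2*13^1 * 317^1*273043^ ( - 1 ) 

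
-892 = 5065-5957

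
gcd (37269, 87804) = 9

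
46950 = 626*75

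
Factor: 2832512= 2^7*22129^1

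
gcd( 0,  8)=8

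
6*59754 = 358524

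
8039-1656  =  6383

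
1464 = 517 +947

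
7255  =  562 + 6693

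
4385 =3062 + 1323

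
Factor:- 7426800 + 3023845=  - 5^1*167^1*5273^1 = - 4402955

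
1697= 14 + 1683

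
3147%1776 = 1371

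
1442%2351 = 1442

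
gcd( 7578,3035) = 1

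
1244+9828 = 11072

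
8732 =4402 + 4330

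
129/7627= 129/7627 =0.02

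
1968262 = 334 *5893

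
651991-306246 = 345745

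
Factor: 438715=5^1*87743^1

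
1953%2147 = 1953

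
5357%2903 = 2454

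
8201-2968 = 5233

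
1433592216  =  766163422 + 667428794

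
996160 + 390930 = 1387090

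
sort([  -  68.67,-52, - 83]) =[ - 83, - 68.67,  -  52]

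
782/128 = 391/64= 6.11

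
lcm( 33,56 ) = 1848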